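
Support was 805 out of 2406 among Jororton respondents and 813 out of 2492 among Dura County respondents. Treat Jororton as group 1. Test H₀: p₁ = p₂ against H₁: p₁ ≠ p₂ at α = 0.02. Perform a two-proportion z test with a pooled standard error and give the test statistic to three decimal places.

p̂₁ = 805/2406 = 0.334580, p̂₂ = 813/2492 = 0.326244.
Pooled p̂ = (805+813)/(2406+2492) = 1618/4898 = 0.330339.
SE = √(p̂(1−p̂)(1/n₁+1/n₂)) = √(0.330339·0.669661·0.000816912) = √(0.000180713) = 0.013443.
z = (0.334580 − 0.326244)/0.013443 = 0.008336/0.013443 = 0.620.
p-value = 2·P(Z > 0.620) ≈ 0.5352, so at α = 0.02 we fail to reject H₀.

z = 0.620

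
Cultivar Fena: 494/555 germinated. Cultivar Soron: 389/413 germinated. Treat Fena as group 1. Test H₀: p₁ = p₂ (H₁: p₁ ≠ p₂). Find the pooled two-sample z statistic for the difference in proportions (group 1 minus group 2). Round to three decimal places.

z = -2.816

p̂₁ = 494/555 ≈ 0.890090, p̂₂ = 389/413 ≈ 0.941889.
Pooled p̂ = (494+389)/(555+413) = 883/968 = 0.912190.
SE = √(0.0800993 × 0.00422311) = 0.018392.
z = (0.890090 − 0.941889)/0.018392 = -0.051799/0.018392 = -2.816.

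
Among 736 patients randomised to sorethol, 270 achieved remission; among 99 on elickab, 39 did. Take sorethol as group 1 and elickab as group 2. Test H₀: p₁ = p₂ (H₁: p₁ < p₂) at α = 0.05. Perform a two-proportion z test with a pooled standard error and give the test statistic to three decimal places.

p̂₁ = 270/736 = 0.36685, p̂₂ = 39/99 = 0.39394.
Pooled p̂ = (270+39)/(736+99) = 309/835 = 0.37006.
SE = √(p̂(1−p̂)(1/n₁+1/n₂)) = √(0.37006·0.62994·0.0114597) = √(0.00267144) = 0.05169.
z = (0.36685 − 0.39394)/0.05169 = -0.02709/0.05169 = -0.524.
p-value = P(Z < -0.524) ≈ 0.3001; since p > α = 0.05, fail to reject H₀.

z = -0.524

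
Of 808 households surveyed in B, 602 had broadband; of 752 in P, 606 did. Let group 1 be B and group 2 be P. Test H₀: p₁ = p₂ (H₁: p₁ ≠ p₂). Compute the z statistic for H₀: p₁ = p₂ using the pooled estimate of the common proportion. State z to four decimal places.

z = -2.8707

p̂₁ = 602/808 = 0.745050, p̂₂ = 606/752 = 0.805851.
Pooled p̂ = (602+606)/(808+752) = 1208/1560 = 0.774359.
SE = √(p̂(1−p̂)(1/n₁+1/n₂)) = √(0.774359·0.225641·0.00256741) = √(0.000448596) = 0.021180.
z = (0.745050 − 0.805851)/0.021180 = -0.060801/0.021180 = -2.8707.
Two-sided p-value ≈ 2·Φ(−2.871) = 0.0041.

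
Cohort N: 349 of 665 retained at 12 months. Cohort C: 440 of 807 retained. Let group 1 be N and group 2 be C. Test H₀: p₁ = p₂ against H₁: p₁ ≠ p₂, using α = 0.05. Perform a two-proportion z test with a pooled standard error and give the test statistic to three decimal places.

z = -0.782

p̂₁ = 349/665 ≈ 0.52481, p̂₂ = 440/807 ≈ 0.54523.
Pooled p̂ = (349+440)/(665+807) = 789/1472 = 0.53601.
SE = √(p̂(1−p̂)(1/n₁+1/n₂)) = √(0.53601·0.46399·0.00274292) = √(0.000682173) = 0.02612.
z = (0.52481 − 0.54523)/0.02612 = -0.02042/0.02612 = -0.782.
p-value = 2·P(Z > 0.782) ≈ 0.4344; since p > α = 0.05, fail to reject H₀.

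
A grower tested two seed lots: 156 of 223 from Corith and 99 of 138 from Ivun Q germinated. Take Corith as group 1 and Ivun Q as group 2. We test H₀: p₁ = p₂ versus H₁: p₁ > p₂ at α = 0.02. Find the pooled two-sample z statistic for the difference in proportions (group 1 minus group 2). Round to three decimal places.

p̂₁ = 156/223 ≈ 0.69955, p̂₂ = 99/138 ≈ 0.71739.
Pooled p̂ = (156+99)/(223+138) = 255/361 = 0.70637.
SE = √(0.207411 × 0.0117307) = 0.04933.
z = (0.69955 − 0.71739)/0.04933 = -0.01784/0.04933 = -0.362.
p-value = P(Z > -0.362) ≈ 0.6412. With α = 0.02, fail to reject H₀.

z = -0.362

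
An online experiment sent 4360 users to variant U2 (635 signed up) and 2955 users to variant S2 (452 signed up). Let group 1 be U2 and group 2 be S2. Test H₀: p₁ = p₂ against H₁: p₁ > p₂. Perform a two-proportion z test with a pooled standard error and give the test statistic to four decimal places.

z = -0.8635

p̂₁ = 635/4360 ≈ 0.1456422, p̂₂ = 452/2955 ≈ 0.1529611.
Pooled p̂ = (635+452)/(4360+2955) = 1087/7315 = 0.1485988.
SE = √(p̂(1−p̂)(1/n₁+1/n₂)) = √(0.1485988·0.8514012·0.000567767) = √(7.18323e-05) = 0.0084754.
z = (0.1456422 − 0.1529611)/0.0084754 = -0.0073189/0.0084754 = -0.8635.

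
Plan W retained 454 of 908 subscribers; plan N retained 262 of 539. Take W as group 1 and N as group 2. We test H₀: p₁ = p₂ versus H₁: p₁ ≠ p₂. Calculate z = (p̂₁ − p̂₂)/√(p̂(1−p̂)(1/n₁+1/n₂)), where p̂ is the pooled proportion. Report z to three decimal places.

p̂₁ = 454/908 = 0.50000, p̂₂ = 262/539 = 0.48609.
Pooled p̂ = (454+262)/(908+539) = 716/1447 = 0.49482.
SE = √(p̂(1−p̂)(1/n₁+1/n₂)) = √(0.49482·0.50518·0.00295661) = √(0.000739073) = 0.02719.
z = (0.50000 − 0.48609)/0.02719 = 0.01391/0.02719 = 0.512.
Two-sided p-value ≈ 2·Φ(−0.512) = 0.6088.

z = 0.512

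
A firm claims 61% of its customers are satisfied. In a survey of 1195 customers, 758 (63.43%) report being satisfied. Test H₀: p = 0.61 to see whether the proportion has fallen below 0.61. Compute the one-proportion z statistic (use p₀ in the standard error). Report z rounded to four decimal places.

p̂ = 758/1195 = 0.634310.
Under H₀, SE = √(0.61·0.39/1195) = √(0.000199079) = 0.014110.
z = (0.634310 − 0.61)/0.014110 = 0.024310/0.014110 = 1.7229.

z = 1.7229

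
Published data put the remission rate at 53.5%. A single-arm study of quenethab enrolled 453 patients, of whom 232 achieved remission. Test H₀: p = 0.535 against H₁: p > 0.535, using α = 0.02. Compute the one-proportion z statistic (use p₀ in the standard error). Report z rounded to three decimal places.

p̂ = 232/453 = 0.512141.
Standard error under H₀: √(0.535×0.465/453) = 0.023434.
z = (0.512141 − 0.535)/0.023434 = -0.022859/0.023434 = -0.975.
p-value = P(Z > -0.975) ≈ 0.8353. With α = 0.02, fail to reject H₀.

z = -0.975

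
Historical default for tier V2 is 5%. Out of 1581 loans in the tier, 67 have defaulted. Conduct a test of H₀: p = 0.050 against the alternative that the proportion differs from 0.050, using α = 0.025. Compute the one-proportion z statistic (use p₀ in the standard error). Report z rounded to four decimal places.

p̂ = 67/1581 = 0.0423782.
Standard error under H₀: √(0.05×0.95/1581) = 0.0054813.
z = (0.0423782 − 0.05)/0.0054813 = -0.0076218/0.0054813 = -1.3905.
p-value = 2·P(Z > 1.391) ≈ 0.1644; since p > α = 0.025, fail to reject H₀.

z = -1.3905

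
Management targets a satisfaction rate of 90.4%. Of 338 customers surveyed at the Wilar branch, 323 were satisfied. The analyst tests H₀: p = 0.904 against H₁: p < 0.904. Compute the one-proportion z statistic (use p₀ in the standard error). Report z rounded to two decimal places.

z = 3.22

p̂ = 323/338 = 0.95562.
Standard error under H₀: √(0.904×0.096/338) = 0.01602.
z = (0.95562 − 0.904)/0.01602 = 0.05162/0.01602 = 3.22.
p-value = P(Z < 3.222) ≈ 0.9994.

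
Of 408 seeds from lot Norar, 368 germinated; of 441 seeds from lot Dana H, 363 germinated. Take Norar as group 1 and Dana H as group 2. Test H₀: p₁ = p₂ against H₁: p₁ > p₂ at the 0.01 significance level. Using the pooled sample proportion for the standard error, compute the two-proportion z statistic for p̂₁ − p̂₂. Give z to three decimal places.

p̂₁ = 368/408 = 0.901961, p̂₂ = 363/441 = 0.823129.
Pooled p̂ = (368+363)/(408+441) = 731/849 = 0.861013.
SE = √(p̂(1−p̂)(1/n₁+1/n₂)) = √(0.861013·0.138987·0.00471855) = √(0.000564668) = 0.023763.
z = (0.901961 − 0.823129)/0.023763 = 0.078832/0.023763 = 3.317.
p-value = P(Z > 3.317) ≈ 0.0005. With α = 0.01, reject H₀.

z = 3.317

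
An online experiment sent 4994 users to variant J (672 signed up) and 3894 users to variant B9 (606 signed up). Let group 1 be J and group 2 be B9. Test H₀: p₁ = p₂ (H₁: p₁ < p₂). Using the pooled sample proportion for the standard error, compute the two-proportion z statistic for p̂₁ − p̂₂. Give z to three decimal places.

p̂₁ = 672/4994 = 0.13456, p̂₂ = 606/3894 = 0.15562.
Pooled p̂ = (672+606)/(4994+3894) = 1278/8888 = 0.14379.
SE = √(0.123114 × 0.000457046) = 0.00750.
z = (0.13456 − 0.15562)/0.00750 = -0.02106/0.00750 = -2.808.

z = -2.808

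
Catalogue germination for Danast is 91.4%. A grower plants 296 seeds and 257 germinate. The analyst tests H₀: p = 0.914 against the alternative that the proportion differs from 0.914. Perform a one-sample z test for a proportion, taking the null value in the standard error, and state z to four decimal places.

p̂ = 257/296 = 0.868243.
Under H₀, SE = √(0.914·0.086/296) = √(0.000265554) = 0.016296.
z = (0.868243 − 0.914)/0.016296 = -0.045757/0.016296 = -2.8079.

z = -2.8079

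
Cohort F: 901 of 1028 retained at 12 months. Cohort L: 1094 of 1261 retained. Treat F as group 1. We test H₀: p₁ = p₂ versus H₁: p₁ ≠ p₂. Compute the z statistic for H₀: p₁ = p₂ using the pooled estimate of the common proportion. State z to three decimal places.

p̂₁ = 901/1028 ≈ 0.876459, p̂₂ = 1094/1261 ≈ 0.867565.
Pooled p̂ = (901+1094)/(1028+1261) = 1995/2289 = 0.871560.
SE = √(p̂(1−p̂)(1/n₁+1/n₂)) = √(0.871560·0.128440·0.00176578) = √(0.000197668) = 0.014059.
z = (0.876459 − 0.867565)/0.014059 = 0.008894/0.014059 = 0.633.

z = 0.633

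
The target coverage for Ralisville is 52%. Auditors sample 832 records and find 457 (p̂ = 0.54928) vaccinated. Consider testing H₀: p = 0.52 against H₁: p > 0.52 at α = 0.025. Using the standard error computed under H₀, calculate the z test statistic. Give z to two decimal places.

p̂ = 457/832 ≈ 0.5493.
Standard error under H₀: √(0.52×0.48/832) = 0.0173.
z = (0.5493 − 0.52)/0.0173 = 0.0293/0.0173 = 1.69.
p-value = P(Z > 1.690) ≈ 0.0455; since p > α = 0.025, fail to reject H₀.

z = 1.69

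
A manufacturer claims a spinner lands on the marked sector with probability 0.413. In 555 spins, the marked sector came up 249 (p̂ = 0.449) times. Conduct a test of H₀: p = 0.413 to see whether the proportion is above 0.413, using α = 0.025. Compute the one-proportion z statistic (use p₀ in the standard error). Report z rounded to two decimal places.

p̂ = 249/555 = 0.44865.
SE = √(p₀(1−p₀)/n) = √(0.24243/555) = 0.02090.
z = (0.44865 − 0.413)/0.02090 = 0.03565/0.02090 = 1.71.
p-value = P(Z > 1.706) ≈ 0.0440, so at α = 0.025 we fail to reject H₀.

z = 1.71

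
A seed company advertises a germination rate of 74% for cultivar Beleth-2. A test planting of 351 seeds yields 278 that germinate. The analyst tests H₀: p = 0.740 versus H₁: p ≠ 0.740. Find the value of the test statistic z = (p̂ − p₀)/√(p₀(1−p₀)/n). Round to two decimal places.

p̂ = 278/351 = 0.7920.
Under H₀, SE = √(0.74·0.26/351) = √(0.000548148) = 0.0234.
z = (0.7920 − 0.74)/0.0234 = 0.0520/0.0234 = 2.22.

z = 2.22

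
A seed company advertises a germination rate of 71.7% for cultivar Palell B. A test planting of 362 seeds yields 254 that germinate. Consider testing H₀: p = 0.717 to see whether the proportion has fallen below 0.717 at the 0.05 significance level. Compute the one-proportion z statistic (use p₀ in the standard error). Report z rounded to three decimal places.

z = -0.648

p̂ = 254/362 = 0.70166.
Under H₀, SE = √(0.717·0.283/362) = √(0.000560528) = 0.02368.
z = (0.70166 − 0.717)/0.02368 = -0.01534/0.02368 = -0.648.
p-value = P(Z < -0.648) ≈ 0.2585, so at α = 0.05 we fail to reject H₀.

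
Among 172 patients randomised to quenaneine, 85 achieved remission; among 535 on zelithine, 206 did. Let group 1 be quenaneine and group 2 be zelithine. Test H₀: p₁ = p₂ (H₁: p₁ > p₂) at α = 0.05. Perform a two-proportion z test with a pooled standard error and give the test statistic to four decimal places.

z = 2.5301

p̂₁ = 85/172 = 0.494186, p̂₂ = 206/535 = 0.385047.
Pooled p̂ = (85+206)/(172+535) = 291/707 = 0.411598.
SE = √(0.242185 × 0.00768311) = 0.043136.
z = (0.494186 − 0.385047)/0.043136 = 0.109139/0.043136 = 2.5301.
p-value = P(Z > 2.530) ≈ 0.0057. With α = 0.05, reject H₀.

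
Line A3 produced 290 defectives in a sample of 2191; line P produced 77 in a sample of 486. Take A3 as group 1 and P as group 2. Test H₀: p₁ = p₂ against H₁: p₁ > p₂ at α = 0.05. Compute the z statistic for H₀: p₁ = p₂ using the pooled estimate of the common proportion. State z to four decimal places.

p̂₁ = 290/2191 ≈ 0.132360, p̂₂ = 77/486 ≈ 0.158436.
Pooled p̂ = (290+77)/(2191+486) = 367/2677 = 0.137094.
SE = √(0.118299 × 0.00251403) = 0.017245.
z = (0.132360 − 0.158436)/0.017245 = -0.026076/0.017245 = -1.5121.
p-value = P(Z > -1.512) ≈ 0.9347. With α = 0.05, fail to reject H₀.

z = -1.5121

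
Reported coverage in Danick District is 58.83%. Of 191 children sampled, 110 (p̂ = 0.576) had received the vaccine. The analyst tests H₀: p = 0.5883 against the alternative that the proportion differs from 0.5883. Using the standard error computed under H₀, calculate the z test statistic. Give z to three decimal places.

p̂ = 110/191 ≈ 0.57592.
SE = √(p₀(1−p₀)/n) = √(0.2422/191) = 0.03561.
z = (0.57592 − 0.5883)/0.03561 = -0.01238/0.03561 = -0.348.
p-value = 2·P(Z > 0.348) ≈ 0.7280.

z = -0.348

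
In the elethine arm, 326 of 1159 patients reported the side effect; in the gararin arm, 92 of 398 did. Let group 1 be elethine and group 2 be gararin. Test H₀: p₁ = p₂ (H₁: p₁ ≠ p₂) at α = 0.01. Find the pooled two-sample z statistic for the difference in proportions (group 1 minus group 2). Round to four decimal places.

p̂₁ = 326/1159 = 0.281277, p̂₂ = 92/398 = 0.231156.
Pooled p̂ = (326+92)/(1159+398) = 418/1557 = 0.268465.
SE = √(p̂(1−p̂)(1/n₁+1/n₂)) = √(0.268465·0.731535·0.00337538) = √(0.000662895) = 0.025747.
z = (0.281277 − 0.231156)/0.025747 = 0.050121/0.025747 = 1.9467.
Two-sided p-value ≈ 2·Φ(−1.947) = 0.0516, so at α = 0.01 we fail to reject H₀.

z = 1.9467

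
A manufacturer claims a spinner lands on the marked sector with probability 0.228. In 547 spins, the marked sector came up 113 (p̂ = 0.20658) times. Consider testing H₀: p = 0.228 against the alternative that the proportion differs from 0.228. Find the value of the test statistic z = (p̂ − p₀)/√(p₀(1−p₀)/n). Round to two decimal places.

z = -1.19

p̂ = 113/547 = 0.20658.
SE = √(p₀(1−p₀)/n) = √(0.17602/547) = 0.01794.
z = (0.20658 − 0.228)/0.01794 = -0.02142/0.01794 = -1.19.
p-value = 2·P(Z > 1.194) ≈ 0.2325.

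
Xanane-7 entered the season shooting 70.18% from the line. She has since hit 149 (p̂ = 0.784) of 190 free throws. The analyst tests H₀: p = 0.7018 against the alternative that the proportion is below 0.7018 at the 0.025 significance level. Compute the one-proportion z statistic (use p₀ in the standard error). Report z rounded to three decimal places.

z = 2.483

p̂ = 149/190 = 0.78421.
SE = √(p₀(1−p₀)/n) = √(0.20928/190) = 0.03319.
z = (0.78421 − 0.7018)/0.03319 = 0.08241/0.03319 = 2.483.
p-value = P(Z < 2.483) ≈ 0.9935. With α = 0.025, fail to reject H₀.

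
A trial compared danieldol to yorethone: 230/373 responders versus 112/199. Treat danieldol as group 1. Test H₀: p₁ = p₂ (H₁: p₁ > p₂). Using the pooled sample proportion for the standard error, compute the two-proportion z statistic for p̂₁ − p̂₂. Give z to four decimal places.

z = 1.2501

p̂₁ = 230/373 = 0.616622, p̂₂ = 112/199 = 0.562814.
Pooled p̂ = (230+112)/(373+199) = 342/572 = 0.597902.
SE = √(p̂(1−p̂)(1/n₁+1/n₂)) = √(0.597902·0.402098·0.00770609) = √(0.00185266) = 0.043043.
z = (0.616622 − 0.562814)/0.043043 = 0.053808/0.043043 = 1.2501.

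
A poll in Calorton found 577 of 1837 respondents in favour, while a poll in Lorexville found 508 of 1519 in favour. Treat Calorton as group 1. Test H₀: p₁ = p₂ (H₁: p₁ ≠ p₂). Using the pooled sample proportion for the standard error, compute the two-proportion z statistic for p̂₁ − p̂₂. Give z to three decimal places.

p̂₁ = 577/1837 = 0.31410, p̂₂ = 508/1519 = 0.33443.
Pooled p̂ = (577+508)/(1837+1519) = 1085/3356 = 0.32330.
SE = √(0.218778 × 0.00120269) = 0.01622.
z = (0.31410 − 0.33443)/0.01622 = -0.02033/0.01622 = -1.253.
Two-sided p-value ≈ 2·Φ(−1.253) = 0.2101.

z = -1.253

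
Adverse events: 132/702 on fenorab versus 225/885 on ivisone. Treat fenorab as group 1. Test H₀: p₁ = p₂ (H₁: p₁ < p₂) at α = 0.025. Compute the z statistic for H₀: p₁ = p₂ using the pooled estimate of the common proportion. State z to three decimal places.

z = -3.137

p̂₁ = 132/702 ≈ 0.188034, p̂₂ = 225/885 ≈ 0.254237.
Pooled p̂ = (132+225)/(702+885) = 357/1587 = 0.224953.
SE = √(p̂(1−p̂)(1/n₁+1/n₂)) = √(0.224953·0.775047·0.00255444) = √(0.000445365) = 0.021104.
z = (0.188034 − 0.254237)/0.021104 = -0.066203/0.021104 = -3.137.
p-value = P(Z < -3.137) ≈ 0.0009; since p < α = 0.025, reject H₀.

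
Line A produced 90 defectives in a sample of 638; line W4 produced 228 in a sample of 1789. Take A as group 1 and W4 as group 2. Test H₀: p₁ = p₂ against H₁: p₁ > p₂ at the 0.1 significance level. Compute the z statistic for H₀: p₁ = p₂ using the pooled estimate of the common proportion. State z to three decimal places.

p̂₁ = 90/638 ≈ 0.14107, p̂₂ = 228/1789 ≈ 0.12745.
Pooled p̂ = (90+228)/(638+1789) = 318/2427 = 0.13103.
SE = √(0.113858 × 0.00212637) = 0.01556.
z = (0.14107 − 0.12745)/0.01556 = 0.01362/0.01556 = 0.875.
p-value = P(Z > 0.875) ≈ 0.1907. With α = 0.1, fail to reject H₀.

z = 0.875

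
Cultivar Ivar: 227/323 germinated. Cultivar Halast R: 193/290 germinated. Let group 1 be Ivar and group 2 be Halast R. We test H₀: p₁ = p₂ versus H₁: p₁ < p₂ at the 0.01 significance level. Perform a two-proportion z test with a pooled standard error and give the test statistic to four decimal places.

z = 0.9919

p̂₁ = 227/323 ≈ 0.702786, p̂₂ = 193/290 ≈ 0.665517.
Pooled p̂ = (227+193)/(323+290) = 420/613 = 0.685155.
SE = √(p̂(1−p̂)(1/n₁+1/n₂)) = √(0.685155·0.314845·0.00654425) = √(0.00141171) = 0.037573.
z = (0.702786 − 0.665517)/0.037573 = 0.037269/0.037573 = 0.9919.
p-value = P(Z < 0.992) ≈ 0.8394; since p > α = 0.01, fail to reject H₀.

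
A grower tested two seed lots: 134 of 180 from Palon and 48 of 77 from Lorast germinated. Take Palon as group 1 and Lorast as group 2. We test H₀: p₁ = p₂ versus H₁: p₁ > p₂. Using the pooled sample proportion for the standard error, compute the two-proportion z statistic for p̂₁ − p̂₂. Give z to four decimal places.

z = 1.9557

p̂₁ = 134/180 = 0.744444, p̂₂ = 48/77 = 0.623377.
Pooled p̂ = (134+48)/(180+77) = 182/257 = 0.708171.
SE = √(0.206665 × 0.0185426) = 0.061904.
z = (0.744444 − 0.623377)/0.061904 = 0.121067/0.061904 = 1.9557.
p-value = P(Z > 1.956) ≈ 0.0252.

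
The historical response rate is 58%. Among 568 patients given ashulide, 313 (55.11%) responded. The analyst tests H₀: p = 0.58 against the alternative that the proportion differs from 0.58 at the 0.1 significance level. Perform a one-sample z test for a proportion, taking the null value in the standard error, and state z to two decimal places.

z = -1.40

p̂ = 313/568 ≈ 0.5511.
Under H₀, SE = √(0.58·0.42/568) = √(0.000428873) = 0.0207.
z = (0.5511 − 0.58)/0.0207 = -0.0289/0.0207 = -1.40.
Two-sided p-value ≈ 2·Φ(−1.398) = 0.1622; since p > α = 0.1, fail to reject H₀.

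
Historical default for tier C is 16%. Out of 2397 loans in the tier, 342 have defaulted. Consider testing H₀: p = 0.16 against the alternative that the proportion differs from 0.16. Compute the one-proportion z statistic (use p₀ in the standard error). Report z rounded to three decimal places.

p̂ = 342/2397 = 0.142678.
Standard error under H₀: √(0.16×0.84/2397) = 0.007488.
z = (0.142678 − 0.16)/0.007488 = -0.017322/0.007488 = -2.313.
p-value = 2·P(Z > 2.313) ≈ 0.0207.

z = -2.313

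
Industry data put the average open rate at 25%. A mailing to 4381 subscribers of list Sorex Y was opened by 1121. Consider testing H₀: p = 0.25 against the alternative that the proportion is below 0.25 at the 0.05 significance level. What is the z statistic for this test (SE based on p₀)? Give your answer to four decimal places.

z = 0.8984

p̂ = 1121/4381 = 0.2558777.
Standard error under H₀: √(0.25×0.75/4381) = 0.0065421.
z = (0.2558777 − 0.25)/0.0065421 = 0.0058777/0.0065421 = 0.8984.
p-value = P(Z < 0.898) ≈ 0.8155, so at α = 0.05 we fail to reject H₀.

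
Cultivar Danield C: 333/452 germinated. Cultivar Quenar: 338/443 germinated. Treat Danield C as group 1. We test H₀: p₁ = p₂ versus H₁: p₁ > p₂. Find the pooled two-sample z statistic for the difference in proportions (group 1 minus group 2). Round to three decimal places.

z = -0.907

p̂₁ = 333/452 ≈ 0.736726, p̂₂ = 338/443 ≈ 0.762980.
Pooled p̂ = (333+338)/(452+443) = 671/895 = 0.749721.
SE = √(0.18764 × 0.00446973) = 0.028960.
z = (0.736726 − 0.762980)/0.028960 = -0.026254/0.028960 = -0.907.
p-value = P(Z > -0.907) ≈ 0.8177.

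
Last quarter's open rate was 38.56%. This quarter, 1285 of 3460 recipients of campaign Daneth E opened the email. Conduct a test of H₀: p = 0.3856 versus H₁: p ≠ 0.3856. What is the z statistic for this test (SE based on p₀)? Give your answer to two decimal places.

z = -1.72

p̂ = 1285/3460 ≈ 0.37139.
SE = √(p₀(1−p₀)/n) = √(0.23691/3460) = 0.00827.
z = (0.37139 − 0.3856)/0.00827 = -0.01421/0.00827 = -1.72.
Two-sided p-value ≈ 2·Φ(−1.718) = 0.0859.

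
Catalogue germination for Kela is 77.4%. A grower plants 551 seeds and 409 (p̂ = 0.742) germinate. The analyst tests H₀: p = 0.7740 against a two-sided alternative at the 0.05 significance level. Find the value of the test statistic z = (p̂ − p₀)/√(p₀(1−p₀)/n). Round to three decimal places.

p̂ = 409/551 = 0.742287.
Under H₀, SE = √(0.774·0.226/551) = √(0.000317466) = 0.017818.
z = (0.742287 − 0.774)/0.017818 = -0.031713/0.017818 = -1.780.
p-value = 2·P(Z > 1.780) ≈ 0.0751, so at α = 0.05 we fail to reject H₀.

z = -1.780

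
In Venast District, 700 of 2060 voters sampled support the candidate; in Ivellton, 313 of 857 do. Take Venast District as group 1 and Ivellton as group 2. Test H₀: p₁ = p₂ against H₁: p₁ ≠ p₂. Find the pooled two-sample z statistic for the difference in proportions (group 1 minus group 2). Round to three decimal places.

z = -1.314

p̂₁ = 700/2060 = 0.33981, p̂₂ = 313/857 = 0.36523.
Pooled p̂ = (700+313)/(2060+857) = 1013/2917 = 0.34727.
SE = √(p̂(1−p̂)(1/n₁+1/n₂)) = √(0.34727·0.65273·0.0016523) = √(0.000374535) = 0.01935.
z = (0.33981 − 0.36523)/0.01935 = -0.02542/0.01935 = -1.314.
p-value = 2·P(Z > 1.314) ≈ 0.1890.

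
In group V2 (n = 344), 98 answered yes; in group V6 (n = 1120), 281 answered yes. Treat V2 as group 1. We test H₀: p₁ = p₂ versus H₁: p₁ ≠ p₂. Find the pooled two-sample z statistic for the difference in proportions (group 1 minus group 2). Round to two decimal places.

z = 1.26

p̂₁ = 98/344 = 0.2849, p̂₂ = 281/1120 = 0.2509.
Pooled p̂ = (98+281)/(344+1120) = 379/1464 = 0.2589.
SE = √(p̂(1−p̂)(1/n₁+1/n₂)) = √(0.2589·0.7411·0.00379983) = √(0.00072904) = 0.0270.
z = (0.2849 − 0.2509)/0.0270 = 0.0340/0.0270 = 1.26.
Two-sided p-value ≈ 2·Φ(−1.259) = 0.2081.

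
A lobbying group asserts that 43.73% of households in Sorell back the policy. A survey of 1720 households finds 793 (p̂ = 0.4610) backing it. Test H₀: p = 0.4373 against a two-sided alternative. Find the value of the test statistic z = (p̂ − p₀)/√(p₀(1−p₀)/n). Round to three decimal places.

p̂ = 793/1720 = 0.461047.
SE = √(p₀(1−p₀)/n) = √(0.24607/1720) = 0.011961.
z = (0.461047 − 0.4373)/0.011961 = 0.023747/0.011961 = 1.985.

z = 1.985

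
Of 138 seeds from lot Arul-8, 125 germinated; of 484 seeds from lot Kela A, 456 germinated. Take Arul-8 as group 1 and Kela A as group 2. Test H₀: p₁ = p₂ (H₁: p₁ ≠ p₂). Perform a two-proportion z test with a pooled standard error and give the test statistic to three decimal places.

z = -1.518

p̂₁ = 125/138 = 0.90580, p̂₂ = 456/484 = 0.94215.
Pooled p̂ = (125+456)/(138+484) = 581/622 = 0.93408.
SE = √(p̂(1−p̂)(1/n₁+1/n₂)) = √(0.93408·0.06592·0.00931249) = √(0.000573383) = 0.02395.
z = (0.90580 − 0.94215)/0.02395 = -0.03635/0.02395 = -1.518.
Two-sided p-value ≈ 2·Φ(−1.518) = 0.1290.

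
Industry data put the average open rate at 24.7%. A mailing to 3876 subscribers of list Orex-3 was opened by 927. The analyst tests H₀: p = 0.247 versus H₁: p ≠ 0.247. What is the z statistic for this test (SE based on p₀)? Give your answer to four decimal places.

p̂ = 927/3876 = 0.239164.
Standard error under H₀: √(0.247×0.753/3876) = 0.006927.
z = (0.239164 − 0.247)/0.006927 = -0.007836/0.006927 = -1.1312.
p-value = 2·P(Z > 1.131) ≈ 0.2580.

z = -1.1312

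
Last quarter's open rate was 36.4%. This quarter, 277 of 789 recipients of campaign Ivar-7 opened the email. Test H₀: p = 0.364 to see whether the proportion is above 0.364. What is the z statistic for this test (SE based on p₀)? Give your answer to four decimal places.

p̂ = 277/789 = 0.3510773.
Standard error under H₀: √(0.364×0.636/789) = 0.0171293.
z = (0.3510773 − 0.364)/0.0171293 = -0.0129227/0.0171293 = -0.7544.
p-value = P(Z > -0.754) ≈ 0.7747.

z = -0.7544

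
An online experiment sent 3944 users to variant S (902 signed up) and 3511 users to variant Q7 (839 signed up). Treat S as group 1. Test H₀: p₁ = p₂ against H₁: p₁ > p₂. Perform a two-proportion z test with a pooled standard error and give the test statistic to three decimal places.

p̂₁ = 902/3944 ≈ 0.22870, p̂₂ = 839/3511 ≈ 0.23896.
Pooled p̂ = (902+839)/(3944+3511) = 1741/7455 = 0.23353.
SE = √(0.178996 × 0.000538369) = 0.00982.
z = (0.22870 − 0.23896)/0.00982 = -0.01026/0.00982 = -1.045.
p-value = P(Z > -1.045) ≈ 0.8521.

z = -1.045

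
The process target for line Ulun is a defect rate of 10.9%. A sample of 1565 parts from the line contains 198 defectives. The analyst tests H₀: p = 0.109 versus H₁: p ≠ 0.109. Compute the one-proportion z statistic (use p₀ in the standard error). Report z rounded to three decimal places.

z = 2.224

p̂ = 198/1565 ≈ 0.126518.
SE = √(p₀(1−p₀)/n) = √(0.097119/1565) = 0.007878.
z = (0.126518 − 0.109)/0.007878 = 0.017518/0.007878 = 2.224.
Two-sided p-value ≈ 2·Φ(−2.224) = 0.0262.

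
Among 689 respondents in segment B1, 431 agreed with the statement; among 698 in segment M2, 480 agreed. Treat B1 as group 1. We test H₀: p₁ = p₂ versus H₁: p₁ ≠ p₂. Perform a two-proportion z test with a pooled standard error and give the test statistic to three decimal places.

z = -2.437

p̂₁ = 431/689 = 0.62554, p̂₂ = 480/698 = 0.68768.
Pooled p̂ = (431+480)/(689+698) = 911/1387 = 0.65681.
SE = √(0.22541 × 0.00288404) = 0.02550.
z = (0.62554 − 0.68768)/0.02550 = -0.06214/0.02550 = -2.437.
Two-sided p-value ≈ 2·Φ(−2.437) = 0.0148.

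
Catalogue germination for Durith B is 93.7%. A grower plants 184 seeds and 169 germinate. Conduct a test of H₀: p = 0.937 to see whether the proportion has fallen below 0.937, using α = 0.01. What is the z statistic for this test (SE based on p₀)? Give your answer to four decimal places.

p̂ = 169/184 = 0.918478.
SE = √(p₀(1−p₀)/n) = √(0.059031/184) = 0.017911.
z = (0.918478 − 0.937)/0.017911 = -0.018522/0.017911 = -1.0341.
p-value = P(Z < -1.034) ≈ 0.1506, so at α = 0.01 we fail to reject H₀.

z = -1.0341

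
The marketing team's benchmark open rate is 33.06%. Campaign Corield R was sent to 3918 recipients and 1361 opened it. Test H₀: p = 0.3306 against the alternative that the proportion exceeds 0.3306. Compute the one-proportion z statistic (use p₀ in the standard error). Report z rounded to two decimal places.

z = 2.23

p̂ = 1361/3918 = 0.34737.
Standard error under H₀: √(0.3306×0.6694/3918) = 0.00752.
z = (0.34737 − 0.3306)/0.00752 = 0.01677/0.00752 = 2.23.
p-value = P(Z > 2.232) ≈ 0.0128.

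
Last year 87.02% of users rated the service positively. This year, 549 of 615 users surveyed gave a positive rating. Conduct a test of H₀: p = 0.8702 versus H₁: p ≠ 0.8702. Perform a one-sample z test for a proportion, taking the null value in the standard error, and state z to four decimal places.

p̂ = 549/615 ≈ 0.892683.
Standard error under H₀: √(0.8702×0.1298/615) = 0.013552.
z = (0.892683 − 0.8702)/0.013552 = 0.022483/0.013552 = 1.6590.

z = 1.6590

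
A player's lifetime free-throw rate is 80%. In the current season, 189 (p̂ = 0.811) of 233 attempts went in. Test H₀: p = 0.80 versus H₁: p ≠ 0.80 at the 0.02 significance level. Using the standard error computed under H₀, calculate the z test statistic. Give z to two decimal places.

p̂ = 189/233 ≈ 0.8112.
SE = √(p₀(1−p₀)/n) = √(0.16/233) = 0.0262.
z = (0.8112 − 0.8)/0.0262 = 0.0112/0.0262 = 0.43.
Two-sided p-value ≈ 2·Φ(−0.426) = 0.6702; since p > α = 0.02, fail to reject H₀.

z = 0.43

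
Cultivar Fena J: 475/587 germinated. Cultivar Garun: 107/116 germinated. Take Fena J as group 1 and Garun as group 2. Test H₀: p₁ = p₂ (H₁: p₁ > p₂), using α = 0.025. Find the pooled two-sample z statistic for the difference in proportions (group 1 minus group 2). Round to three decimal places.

z = -2.952

p̂₁ = 475/587 ≈ 0.809199, p̂₂ = 107/116 ≈ 0.922414.
Pooled p̂ = (475+107)/(587+116) = 582/703 = 0.827881.
SE = √(0.142494 × 0.0103243) = 0.038356.
z = (0.809199 − 0.922414)/0.038356 = -0.113215/0.038356 = -2.952.
p-value = P(Z > -2.952) ≈ 0.9984; since p > α = 0.025, fail to reject H₀.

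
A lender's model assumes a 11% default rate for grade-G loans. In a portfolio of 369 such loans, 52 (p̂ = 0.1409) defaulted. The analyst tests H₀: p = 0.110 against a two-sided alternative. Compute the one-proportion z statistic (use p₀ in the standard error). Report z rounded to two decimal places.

p̂ = 52/369 ≈ 0.1409.
SE = √(p₀(1−p₀)/n) = √(0.0979/369) = 0.0163.
z = (0.1409 − 0.11)/0.0163 = 0.0309/0.0163 = 1.90.

z = 1.90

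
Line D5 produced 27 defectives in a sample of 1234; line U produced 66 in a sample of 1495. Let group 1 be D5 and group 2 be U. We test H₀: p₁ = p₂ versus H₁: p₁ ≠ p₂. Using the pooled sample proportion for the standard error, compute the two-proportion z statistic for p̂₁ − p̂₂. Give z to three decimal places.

p̂₁ = 27/1234 = 0.02188, p̂₂ = 66/1495 = 0.04415.
Pooled p̂ = (27+66)/(1234+1495) = 93/2729 = 0.03408.
SE = √(p̂(1−p̂)(1/n₁+1/n₂)) = √(0.03408·0.96592·0.00147927) = √(4.86932e-05) = 0.00698.
z = (0.02188 − 0.04415)/0.00698 = -0.02227/0.00698 = -3.191.
Two-sided p-value ≈ 2·Φ(−3.191) = 0.0014.

z = -3.191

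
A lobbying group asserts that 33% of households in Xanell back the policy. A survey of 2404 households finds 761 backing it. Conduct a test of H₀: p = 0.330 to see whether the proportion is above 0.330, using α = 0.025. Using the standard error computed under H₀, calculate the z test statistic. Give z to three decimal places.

z = -1.402

p̂ = 761/2404 = 0.316556.
Under H₀, SE = √(0.33·0.67/2404) = √(9.19717e-05) = 0.009590.
z = (0.316556 − 0.33)/0.009590 = -0.013444/0.009590 = -1.402.
p-value = P(Z > -1.402) ≈ 0.9195. With α = 0.025, fail to reject H₀.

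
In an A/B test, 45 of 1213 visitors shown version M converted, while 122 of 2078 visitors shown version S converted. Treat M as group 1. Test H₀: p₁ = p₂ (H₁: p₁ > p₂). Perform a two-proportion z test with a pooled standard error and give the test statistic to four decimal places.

z = -2.7252

p̂₁ = 45/1213 ≈ 0.0370981, p̂₂ = 122/2078 ≈ 0.0587103.
Pooled p̂ = (45+122)/(1213+2078) = 167/3291 = 0.0507445.
SE = √(0.0481695 × 0.00130563) = 0.0079304.
z = (0.0370981 − 0.0587103)/0.0079304 = -0.0216122/0.0079304 = -2.7252.
p-value = P(Z > -2.725) ≈ 0.9968.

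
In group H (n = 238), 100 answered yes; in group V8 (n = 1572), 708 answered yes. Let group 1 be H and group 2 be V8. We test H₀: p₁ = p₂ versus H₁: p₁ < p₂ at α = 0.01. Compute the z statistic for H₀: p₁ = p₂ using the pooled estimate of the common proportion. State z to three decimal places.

p̂₁ = 100/238 = 0.42017, p̂₂ = 708/1572 = 0.45038.
Pooled p̂ = (100+708)/(238+1572) = 808/1810 = 0.44641.
SE = √(0.247128 × 0.00483781) = 0.03458.
z = (0.42017 − 0.45038)/0.03458 = -0.03021/0.03458 = -0.874.
p-value = P(Z < -0.874) ≈ 0.1911. With α = 0.01, fail to reject H₀.

z = -0.874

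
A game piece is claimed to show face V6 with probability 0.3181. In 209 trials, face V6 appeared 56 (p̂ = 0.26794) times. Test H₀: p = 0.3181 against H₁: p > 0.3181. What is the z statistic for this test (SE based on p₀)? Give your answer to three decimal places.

z = -1.557

p̂ = 56/209 = 0.26794.
Standard error under H₀: √(0.3181×0.6819/209) = 0.03222.
z = (0.26794 − 0.3181)/0.03222 = -0.05016/0.03222 = -1.557.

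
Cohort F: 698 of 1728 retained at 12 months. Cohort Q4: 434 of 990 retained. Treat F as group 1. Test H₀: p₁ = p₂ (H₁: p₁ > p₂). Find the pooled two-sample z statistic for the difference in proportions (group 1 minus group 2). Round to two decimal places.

p̂₁ = 698/1728 ≈ 0.40394, p̂₂ = 434/990 ≈ 0.43838.
Pooled p̂ = (698+434)/(1728+990) = 1132/2718 = 0.41648.
SE = √(0.243025 × 0.0015888) = 0.01965.
z = (0.40394 − 0.43838)/0.01965 = -0.03444/0.01965 = -1.75.

z = -1.75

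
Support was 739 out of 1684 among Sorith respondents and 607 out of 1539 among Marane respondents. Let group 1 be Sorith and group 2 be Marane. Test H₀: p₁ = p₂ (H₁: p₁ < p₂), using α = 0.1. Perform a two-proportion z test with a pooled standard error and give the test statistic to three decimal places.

p̂₁ = 739/1684 = 0.438836, p̂₂ = 607/1539 = 0.394412.
Pooled p̂ = (739+607)/(1684+1539) = 1346/3223 = 0.417623.
SE = √(0.243214 × 0.0012436) = 0.017391.
z = (0.438836 − 0.394412)/0.017391 = 0.044424/0.017391 = 2.554.
p-value = P(Z < 2.554) ≈ 0.9947; since p > α = 0.1, fail to reject H₀.

z = 2.554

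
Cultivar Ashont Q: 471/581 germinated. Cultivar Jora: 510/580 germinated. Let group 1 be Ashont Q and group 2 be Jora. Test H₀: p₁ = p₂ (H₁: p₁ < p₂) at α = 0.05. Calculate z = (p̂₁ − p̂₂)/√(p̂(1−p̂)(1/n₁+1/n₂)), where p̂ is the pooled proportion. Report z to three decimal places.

z = -3.231

p̂₁ = 471/581 = 0.810671, p̂₂ = 510/580 = 0.879310.
Pooled p̂ = (471+510)/(581+580) = 981/1161 = 0.844961.
SE = √(p̂(1−p̂)(1/n₁+1/n₂)) = √(0.844961·0.155039·0.00344531) = √(0.000451341) = 0.021245.
z = (0.810671 − 0.879310)/0.021245 = -0.068639/0.021245 = -3.231.
p-value = P(Z < -3.231) ≈ 0.0006; since p < α = 0.05, reject H₀.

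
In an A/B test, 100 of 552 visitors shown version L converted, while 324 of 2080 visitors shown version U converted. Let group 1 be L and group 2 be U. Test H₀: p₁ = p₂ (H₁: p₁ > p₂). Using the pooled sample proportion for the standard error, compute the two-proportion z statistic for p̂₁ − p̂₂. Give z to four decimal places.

p̂₁ = 100/552 = 0.181159, p̂₂ = 324/2080 = 0.155769.
Pooled p̂ = (100+324)/(552+2080) = 424/2632 = 0.161094.
SE = √(p̂(1−p̂)(1/n₁+1/n₂)) = √(0.161094·0.838906·0.00229236) = √(0.000309797) = 0.017601.
z = (0.181159 − 0.155769)/0.017601 = 0.025390/0.017601 = 1.4425.

z = 1.4425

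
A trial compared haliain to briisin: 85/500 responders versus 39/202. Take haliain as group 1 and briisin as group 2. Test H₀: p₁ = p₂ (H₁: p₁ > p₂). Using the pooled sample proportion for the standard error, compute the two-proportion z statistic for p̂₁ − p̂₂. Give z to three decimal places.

z = -0.726

p̂₁ = 85/500 ≈ 0.17000, p̂₂ = 39/202 ≈ 0.19307.
Pooled p̂ = (85+39)/(500+202) = 124/702 = 0.17664.
SE = √(0.145437 × 0.0069505) = 0.03179.
z = (0.17000 − 0.19307)/0.03179 = -0.02307/0.03179 = -0.726.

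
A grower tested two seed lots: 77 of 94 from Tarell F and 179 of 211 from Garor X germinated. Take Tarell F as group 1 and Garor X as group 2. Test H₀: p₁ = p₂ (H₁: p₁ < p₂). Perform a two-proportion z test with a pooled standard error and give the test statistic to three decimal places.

z = -0.641

p̂₁ = 77/94 ≈ 0.81915, p̂₂ = 179/211 ≈ 0.84834.
Pooled p̂ = (77+179)/(94+211) = 256/305 = 0.83934.
SE = √(p̂(1−p̂)(1/n₁+1/n₂)) = √(0.83934·0.16066·0.0153776) = √(0.0020736) = 0.04554.
z = (0.81915 − 0.84834)/0.04554 = -0.02919/0.04554 = -0.641.
p-value = P(Z < -0.641) ≈ 0.2607.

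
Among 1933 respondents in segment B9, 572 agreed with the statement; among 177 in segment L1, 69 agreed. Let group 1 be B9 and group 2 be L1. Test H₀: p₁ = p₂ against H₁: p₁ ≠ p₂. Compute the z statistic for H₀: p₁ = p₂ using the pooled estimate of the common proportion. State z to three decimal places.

p̂₁ = 572/1933 = 0.29591, p̂₂ = 69/177 = 0.38983.
Pooled p̂ = (572+69)/(1933+177) = 641/2110 = 0.30379.
SE = √(0.211502 × 0.00616705) = 0.03612.
z = (0.29591 − 0.38983)/0.03612 = -0.09392/0.03612 = -2.600.

z = -2.600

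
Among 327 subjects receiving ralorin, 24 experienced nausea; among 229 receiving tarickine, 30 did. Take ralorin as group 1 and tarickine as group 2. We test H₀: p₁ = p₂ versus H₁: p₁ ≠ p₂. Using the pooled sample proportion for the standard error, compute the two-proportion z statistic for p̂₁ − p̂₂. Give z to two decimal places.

p̂₁ = 24/327 = 0.0734, p̂₂ = 30/229 = 0.1310.
Pooled p̂ = (24+30)/(327+229) = 54/556 = 0.0971.
SE = √(0.0876896 × 0.00742492) = 0.0255.
z = (0.0734 − 0.1310)/0.0255 = -0.0576/0.0255 = -2.26.

z = -2.26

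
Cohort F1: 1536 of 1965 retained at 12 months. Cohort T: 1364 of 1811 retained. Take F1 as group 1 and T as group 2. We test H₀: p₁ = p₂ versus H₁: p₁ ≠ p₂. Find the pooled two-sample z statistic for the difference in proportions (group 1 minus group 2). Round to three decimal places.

z = 2.073

p̂₁ = 1536/1965 ≈ 0.78168, p̂₂ = 1364/1811 ≈ 0.75318.
Pooled p̂ = (1536+1364)/(1965+1811) = 2900/3776 = 0.76801.
SE = √(p̂(1−p̂)(1/n₁+1/n₂)) = √(0.76801·0.23199·0.00106109) = √(0.000189055) = 0.01375.
z = (0.78168 − 0.75318)/0.01375 = 0.02850/0.01375 = 2.073.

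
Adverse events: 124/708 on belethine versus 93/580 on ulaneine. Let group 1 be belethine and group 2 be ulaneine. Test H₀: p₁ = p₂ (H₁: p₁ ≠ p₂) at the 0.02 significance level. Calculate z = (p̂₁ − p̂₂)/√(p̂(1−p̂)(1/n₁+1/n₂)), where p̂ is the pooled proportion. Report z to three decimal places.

p̂₁ = 124/708 = 0.17514, p̂₂ = 93/580 = 0.16034.
Pooled p̂ = (124+93)/(708+580) = 217/1288 = 0.16848.
SE = √(p̂(1−p̂)(1/n₁+1/n₂)) = √(0.16848·0.83152·0.00313657) = √(0.000439412) = 0.02096.
z = (0.17514 − 0.16034)/0.02096 = 0.01480/0.02096 = 0.706.
p-value = 2·P(Z > 0.706) ≈ 0.4803. With α = 0.02, fail to reject H₀.

z = 0.706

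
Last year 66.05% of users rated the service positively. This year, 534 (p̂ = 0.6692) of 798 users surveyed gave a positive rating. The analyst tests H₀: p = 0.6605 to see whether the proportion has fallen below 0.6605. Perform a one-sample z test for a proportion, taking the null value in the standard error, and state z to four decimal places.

z = 0.5174

p̂ = 534/798 ≈ 0.669173.
SE = √(p₀(1−p₀)/n) = √(0.22424/798) = 0.016763.
z = (0.669173 − 0.6605)/0.016763 = 0.008673/0.016763 = 0.5174.
p-value = P(Z < 0.517) ≈ 0.6976.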